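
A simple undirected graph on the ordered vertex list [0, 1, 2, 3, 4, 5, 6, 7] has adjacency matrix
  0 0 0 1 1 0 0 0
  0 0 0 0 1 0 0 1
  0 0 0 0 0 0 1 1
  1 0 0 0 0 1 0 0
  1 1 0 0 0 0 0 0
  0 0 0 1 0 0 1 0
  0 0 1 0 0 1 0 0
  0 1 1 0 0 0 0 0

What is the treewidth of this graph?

2

A width-2 tree decomposition is:
Bags: B1 = {1, 2, 7}  B2 = {1, 2, 6}  B3 = {1, 5, 6}  B4 = {1, 3, 5}  B5 = {0, 1, 3}  B6 = {0, 1, 4}
Tree: B1–B2, B2–B3, B3–B4, B4–B5, B5–B6
Every bag has size at most 3, so the width is 3 − 1 = 2 and tw(G) ≤ 2. For the lower bound, G contains the cycle 1–7–2–6–5–3–0–4–1, so G is not a forest; only forests have treewidth ≤ 1, hence tw(G) ≥ 2. The upper and lower bounds meet at 2, so that is the treewidth.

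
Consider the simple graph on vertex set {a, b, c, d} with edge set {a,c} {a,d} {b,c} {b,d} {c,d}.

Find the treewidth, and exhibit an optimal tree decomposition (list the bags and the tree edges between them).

Each bag holds 3 vertices, so the decomposition has width 2, which upper-bounds the treewidth. For the lower bound, the 3 vertices {a, c, d} are pairwise adjacent, and any tree decomposition puts a clique entirely inside one bag — forcing width ≥ 2. Therefore the treewidth is 2.

Treewidth 2.
Bags: B1 = {a, c, d}  B2 = {b, c, d}
Tree: B1–B2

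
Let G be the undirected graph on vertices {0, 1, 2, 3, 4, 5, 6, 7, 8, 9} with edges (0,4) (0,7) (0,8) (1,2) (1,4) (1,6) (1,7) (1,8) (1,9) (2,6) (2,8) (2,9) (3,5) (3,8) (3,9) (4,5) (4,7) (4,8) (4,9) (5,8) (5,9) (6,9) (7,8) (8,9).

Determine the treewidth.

3

A width-3 tree decomposition is:
Bags: B1 = {1, 2, 6, 9}  B2 = {1, 2, 8, 9}  B3 = {1, 4, 8, 9}  B4 = {1, 4, 7, 8}  B5 = {4, 5, 8, 9}  B6 = {0, 4, 7, 8}  B7 = {3, 5, 8, 9}
Tree: B1–B2, B2–B3, B3–B4, B3–B5, B4–B6, B5–B7
Every bag has size at most 4, so the width is 4 − 1 = 3 and tw(G) ≤ 3. For the lower bound, the 4 vertices {1, 2, 8, 9} are pairwise adjacent, and any tree decomposition puts a clique entirely inside one bag — forcing width ≥ 3. Hence tw(G) = 3 exactly.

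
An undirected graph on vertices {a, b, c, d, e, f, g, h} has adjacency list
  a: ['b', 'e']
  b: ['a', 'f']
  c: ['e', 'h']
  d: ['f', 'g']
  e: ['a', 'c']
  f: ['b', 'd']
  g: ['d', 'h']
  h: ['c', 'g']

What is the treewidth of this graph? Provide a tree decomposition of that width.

Each bag holds 3 vertices, so the decomposition has width 2, which upper-bounds the treewidth. The edges g–d–f–b–a–e–c–h–g form a cycle, so G is not a tree and its treewidth is at least 2. Combining the bounds, tw(G) = 2.

Treewidth 2.
Bags: B1 = {d, f, g}  B2 = {b, f, g}  B3 = {a, b, g}  B4 = {a, e, g}  B5 = {c, e, g}  B6 = {c, g, h}
Tree: B1–B2, B2–B3, B3–B4, B4–B5, B5–B6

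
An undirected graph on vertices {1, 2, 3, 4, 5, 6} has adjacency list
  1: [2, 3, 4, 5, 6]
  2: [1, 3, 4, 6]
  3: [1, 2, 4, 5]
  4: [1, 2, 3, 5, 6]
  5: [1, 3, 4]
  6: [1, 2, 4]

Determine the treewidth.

3

A width-3 tree decomposition is:
Bags: B1 = {1, 2, 3, 4}  B2 = {1, 3, 4, 5}  B3 = {1, 2, 4, 6}
Tree: B1–B2, B1–B3
The largest bag has 4 vertices, giving width 3; this decomposition certifies tw(G) ≤ 3. Conversely, {1, 2, 3, 4} is a clique of size 4, and the vertices of any clique must share a bag in every tree decomposition; so some bag has ≥ 4 vertices and tw(G) ≥ 3. Therefore the treewidth is 3.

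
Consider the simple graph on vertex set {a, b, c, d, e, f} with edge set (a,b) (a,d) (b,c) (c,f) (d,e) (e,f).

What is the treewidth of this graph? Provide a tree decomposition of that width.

Treewidth 2.
One optimal decomposition is:
Bags: B1 = {a, b, d}  B2 = {b, d, e}  B3 = {b, e, f}  B4 = {b, c, f}
Tree: B1–B2, B2–B3, B3–B4

The largest bag has 3 vertices, giving width 2; this decomposition certifies tw(G) ≤ 2. Since b–a–d–e–f–c–b is a cycle in G, G is not acyclic. Forests are exactly the graphs of treewidth ≤ 1, so tw(G) ≥ 2. Combining the bounds, tw(G) = 2.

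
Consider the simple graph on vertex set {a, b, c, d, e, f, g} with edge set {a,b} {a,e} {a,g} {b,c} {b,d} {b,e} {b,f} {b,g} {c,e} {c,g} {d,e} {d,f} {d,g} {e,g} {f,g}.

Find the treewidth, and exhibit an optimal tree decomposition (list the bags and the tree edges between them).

Treewidth 3.
One optimal decomposition is:
Bags: B1 = {b, d, f, g}  B2 = {b, d, e, g}  B3 = {b, c, e, g}  B4 = {a, b, e, g}
Tree: B1–B2, B2–B3, B2–B4

Every bag has size at most 4, so the width is 4 − 1 = 3 and tw(G) ≤ 3. On the other hand G contains the 4-clique {b, d, e, g}. A clique must lie in a single bag of any decomposition, so no decomposition can have width below 3. Therefore the treewidth is 3.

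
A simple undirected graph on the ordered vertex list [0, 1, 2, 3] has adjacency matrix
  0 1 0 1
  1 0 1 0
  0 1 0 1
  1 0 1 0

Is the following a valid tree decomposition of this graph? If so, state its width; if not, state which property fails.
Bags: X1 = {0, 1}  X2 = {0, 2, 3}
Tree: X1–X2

A tree decomposition must satisfy three properties: every vertex lies in some bag; for every edge, both endpoints lie together in some bag; and for every vertex, the bags containing it form a connected subtree. Here edge (2,1) lies in no bag, so the decomposition is invalid.

No — edge (2,1) lies in no bag.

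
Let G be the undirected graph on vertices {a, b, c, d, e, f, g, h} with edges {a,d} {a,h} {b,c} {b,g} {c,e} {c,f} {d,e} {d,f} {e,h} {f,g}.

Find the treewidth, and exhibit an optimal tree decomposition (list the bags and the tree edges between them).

Treewidth 2.
Bags: B1 = {b, c, g}  B2 = {c, f, g}  B3 = {c, e, f}  B4 = {d, e, f}  B5 = {d, e, h}  B6 = {a, d, h}
Tree: B1–B2, B2–B3, B3–B4, B4–B5, B5–B6

Each bag holds 3 vertices, so the decomposition has width 2, which upper-bounds the treewidth. For the lower bound, G contains the cycle b–g–f–c–b, so G is not a forest; only forests have treewidth ≤ 1, hence tw(G) ≥ 2. Combining the bounds, tw(G) = 2.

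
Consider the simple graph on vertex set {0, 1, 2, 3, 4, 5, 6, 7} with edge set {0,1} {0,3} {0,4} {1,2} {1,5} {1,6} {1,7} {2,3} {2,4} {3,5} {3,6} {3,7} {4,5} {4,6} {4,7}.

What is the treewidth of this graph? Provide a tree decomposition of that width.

Each bag holds 4 vertices, so the decomposition has width 3, which upper-bounds the treewidth. For the lower bound: the 4 vertex sets {1,2}, {4,7}, {3}, {6} are disjoint, each induces a connected subgraph, and every pair is joined by at least one edge of G. Contracting each set to a single vertex therefore yields K_{4} as a minor, and since treewidth is minor-monotone, tw(G) ≥ tw(K_{4}) = 3. Therefore the treewidth is 3.

Treewidth 3.
One optimal decomposition is:
Bags: B1 = {1, 2, 3, 4}  B2 = {1, 3, 4, 7}  B3 = {1, 3, 4, 6}  B4 = {1, 3, 4, 5}  B5 = {0, 1, 3, 4}
Tree: B1–B2, B2–B3, B3–B4, B4–B5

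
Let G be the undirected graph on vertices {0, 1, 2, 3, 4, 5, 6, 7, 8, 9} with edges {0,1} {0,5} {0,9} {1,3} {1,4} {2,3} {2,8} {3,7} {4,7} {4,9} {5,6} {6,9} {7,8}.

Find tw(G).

A width-2 tree decomposition is:
Bags: B1 = {5, 6, 9}  B2 = {0, 5, 9}  B3 = {0, 4, 9}  B4 = {0, 1, 4}  B5 = {1, 4, 7}  B6 = {1, 3, 7}  B7 = {3, 7, 8}  B8 = {2, 3, 8}
Tree: B1–B2, B2–B3, B3–B4, B4–B5, B5–B6, B6–B7, B7–B8
The largest bag has 3 vertices, giving width 2; this decomposition certifies tw(G) ≤ 2. The edges 6–5–0–9–6 form a cycle, so G is not a tree and its treewidth is at least 2. The upper and lower bounds meet at 2, so that is the treewidth.

2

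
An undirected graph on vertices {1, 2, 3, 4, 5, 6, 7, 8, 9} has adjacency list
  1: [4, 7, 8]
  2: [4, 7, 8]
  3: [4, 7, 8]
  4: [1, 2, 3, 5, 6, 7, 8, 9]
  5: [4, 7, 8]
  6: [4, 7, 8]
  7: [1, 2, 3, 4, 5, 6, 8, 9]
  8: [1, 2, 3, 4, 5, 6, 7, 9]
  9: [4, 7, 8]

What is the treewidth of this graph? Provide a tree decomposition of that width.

Treewidth 3.
One such decomposition:
Bags: B1 = {4, 6, 7, 8}  B2 = {4, 5, 7, 8}  B3 = {3, 4, 7, 8}  B4 = {2, 4, 7, 8}  B5 = {4, 7, 8, 9}  B6 = {1, 4, 7, 8}
Tree: B1–B2, B1–B3, B2–B4, B1–B5, B3–B6

Every bag has size at most 4, so the width is 4 − 1 = 3 and tw(G) ≤ 3. For the lower bound, the 4 vertices {1, 4, 7, 8} are pairwise adjacent, and any tree decomposition puts a clique entirely inside one bag — forcing width ≥ 3. Combining the bounds, tw(G) = 3.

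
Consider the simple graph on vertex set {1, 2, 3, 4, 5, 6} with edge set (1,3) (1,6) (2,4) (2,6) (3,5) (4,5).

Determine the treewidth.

A width-2 tree decomposition is:
Bags: B1 = {3, 4, 5}  B2 = {1, 3, 4}  B3 = {1, 4, 6}  B4 = {2, 4, 6}
Tree: B1–B2, B2–B3, B3–B4
Each bag holds 3 vertices, so the decomposition has width 2, which upper-bounds the treewidth. For the lower bound, G contains the cycle 4–5–3–1–6–2–4, so G is not a forest; only forests have treewidth ≤ 1, hence tw(G) ≥ 2. Therefore the treewidth is 2.

2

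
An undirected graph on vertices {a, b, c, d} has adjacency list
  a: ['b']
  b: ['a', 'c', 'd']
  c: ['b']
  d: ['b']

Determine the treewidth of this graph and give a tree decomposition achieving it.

Every bag has size at most 2, so the width is 2 − 1 = 1 and tw(G) ≤ 1. Any graph with an edge has treewidth ≥ 1, and G has the edge a–b. Therefore the treewidth is 1.

Treewidth 1.
One such decomposition:
Bags: B1 = {a, b}  B2 = {b, d}  B3 = {b, c}
Tree: B1–B2, B1–B3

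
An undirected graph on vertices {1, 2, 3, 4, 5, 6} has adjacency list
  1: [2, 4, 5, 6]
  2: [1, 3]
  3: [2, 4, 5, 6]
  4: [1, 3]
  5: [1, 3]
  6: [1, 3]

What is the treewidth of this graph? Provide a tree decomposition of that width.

Treewidth 2.
One such decomposition:
Bags: B1 = {1, 3, 6}  B2 = {1, 3, 5}  B3 = {1, 3, 4}  B4 = {1, 2, 3}
Tree: B1–B2, B2–B3, B3–B4

Every bag has size at most 3, so the width is 3 − 1 = 2 and tw(G) ≤ 2. Since 3–6–1–5–3 is a cycle in G, G is not acyclic. Forests are exactly the graphs of treewidth ≤ 1, so tw(G) ≥ 2. Therefore the treewidth is 2.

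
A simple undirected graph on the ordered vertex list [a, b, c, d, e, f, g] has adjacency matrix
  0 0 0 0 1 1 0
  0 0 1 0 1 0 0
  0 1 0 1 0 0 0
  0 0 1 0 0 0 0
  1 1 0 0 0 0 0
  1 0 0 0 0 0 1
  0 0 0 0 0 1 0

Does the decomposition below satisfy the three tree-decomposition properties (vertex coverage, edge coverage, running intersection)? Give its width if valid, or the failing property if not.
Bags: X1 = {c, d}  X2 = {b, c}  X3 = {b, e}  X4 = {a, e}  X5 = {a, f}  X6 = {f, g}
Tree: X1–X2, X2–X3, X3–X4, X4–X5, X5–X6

Yes; width 1.

Checking the three conditions: (i) the bags cover all of {a, b, c, d, e, f, g}; (ii) for each edge, some bag contains both endpoints; (iii) the bags containing any fixed vertex form a subtree. All hold, so the decomposition is valid with width 2 − 1 = 1.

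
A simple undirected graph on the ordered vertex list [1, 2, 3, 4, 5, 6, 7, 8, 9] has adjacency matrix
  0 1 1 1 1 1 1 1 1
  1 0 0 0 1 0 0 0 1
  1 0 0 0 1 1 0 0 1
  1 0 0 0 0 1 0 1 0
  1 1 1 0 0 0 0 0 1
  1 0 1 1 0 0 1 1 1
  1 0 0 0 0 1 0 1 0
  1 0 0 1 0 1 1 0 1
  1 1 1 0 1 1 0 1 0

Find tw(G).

A width-3 tree decomposition is:
Bags: B1 = {1, 4, 6, 8}  B2 = {1, 6, 8, 9}  B3 = {1, 3, 6, 9}  B4 = {1, 3, 5, 9}  B5 = {1, 6, 7, 8}  B6 = {1, 2, 5, 9}
Tree: B1–B2, B2–B3, B3–B4, B2–B5, B4–B6
The largest bag has 4 vertices, giving width 3; this decomposition certifies tw(G) ≤ 3. On the other hand G contains the 4-clique {1, 2, 5, 9}. A clique must lie in a single bag of any decomposition, so no decomposition can have width below 3. Hence tw(G) = 3 exactly.

3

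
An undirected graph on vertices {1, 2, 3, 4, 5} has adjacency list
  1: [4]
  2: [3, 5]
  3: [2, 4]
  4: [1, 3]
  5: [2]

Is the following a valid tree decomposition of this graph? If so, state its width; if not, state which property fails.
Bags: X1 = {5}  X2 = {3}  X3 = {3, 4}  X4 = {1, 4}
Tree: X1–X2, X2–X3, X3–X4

No — vertex 2 appears in no bag.

A tree decomposition must satisfy three properties: every vertex lies in some bag; for every edge, both endpoints lie together in some bag; and for every vertex, the bags containing it form a connected subtree. Here vertex 2 appears in no bag, so the decomposition is invalid.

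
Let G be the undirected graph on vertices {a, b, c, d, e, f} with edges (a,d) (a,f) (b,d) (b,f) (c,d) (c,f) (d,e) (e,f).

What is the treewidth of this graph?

A width-2 tree decomposition is:
Bags: B1 = {b, d, f}  B2 = {c, d, f}  B3 = {a, d, f}  B4 = {d, e, f}
Tree: B1–B2, B2–B3, B3–B4
The largest bag has 3 vertices, giving width 2; this decomposition certifies tw(G) ≤ 2. Since d–b–f–c–d is a cycle in G, G is not acyclic. Forests are exactly the graphs of treewidth ≤ 1, so tw(G) ≥ 2. Hence tw(G) = 2 exactly.

2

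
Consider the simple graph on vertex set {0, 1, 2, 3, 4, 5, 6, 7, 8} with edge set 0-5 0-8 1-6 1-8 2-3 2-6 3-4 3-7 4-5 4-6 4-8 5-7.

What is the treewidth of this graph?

3

A width-3 tree decomposition is:
Bags: B1 = {0, 1, 5, 8}  B2 = {1, 4, 5, 8}  B3 = {1, 4, 5, 6}  B4 = {4, 5, 6, 7}  B5 = {3, 4, 6, 7}  B6 = {2, 3, 6, 7}
Tree: B1–B2, B2–B3, B3–B4, B4–B5, B5–B6
The largest bag has 4 vertices, giving width 3; this decomposition certifies tw(G) ≤ 3. For the lower bound: the 4 vertex sets {0,1,8}, {5}, {4}, {2,3,6,7} are disjoint, each induces a connected subgraph, and every pair is joined by at least one edge of G. Contracting each set to a single vertex therefore yields K_{4} as a minor, and since treewidth is minor-monotone, tw(G) ≥ tw(K_{4}) = 3. Therefore the treewidth is 3.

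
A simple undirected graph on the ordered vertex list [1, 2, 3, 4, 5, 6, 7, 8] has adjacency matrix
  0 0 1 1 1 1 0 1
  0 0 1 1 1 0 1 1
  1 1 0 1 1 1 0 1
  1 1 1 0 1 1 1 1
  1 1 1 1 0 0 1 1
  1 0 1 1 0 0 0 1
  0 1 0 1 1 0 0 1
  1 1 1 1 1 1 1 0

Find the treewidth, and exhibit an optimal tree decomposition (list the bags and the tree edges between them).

The largest bag has 5 vertices, giving width 4; this decomposition certifies tw(G) ≤ 4. Conversely, {1, 3, 4, 5, 8} is a clique of size 5, and the vertices of any clique must share a bag in every tree decomposition; so some bag has ≥ 5 vertices and tw(G) ≥ 4. Combining the bounds, tw(G) = 4.

Treewidth 4.
One optimal decomposition is:
Bags: B1 = {1, 3, 4, 6, 8}  B2 = {1, 3, 4, 5, 8}  B3 = {2, 3, 4, 5, 8}  B4 = {2, 4, 5, 7, 8}
Tree: B1–B2, B2–B3, B3–B4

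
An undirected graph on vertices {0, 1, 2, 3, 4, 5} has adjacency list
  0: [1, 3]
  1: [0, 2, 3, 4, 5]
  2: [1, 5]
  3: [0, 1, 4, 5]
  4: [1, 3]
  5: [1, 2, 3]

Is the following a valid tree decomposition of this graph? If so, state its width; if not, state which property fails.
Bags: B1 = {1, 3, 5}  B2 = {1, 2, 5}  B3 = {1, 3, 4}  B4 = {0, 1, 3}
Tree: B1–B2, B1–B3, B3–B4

Yes; width 2.

Checking the three conditions: (i) the bags cover all of {0, 1, 2, 3, 4, 5}; (ii) for each edge, some bag contains both endpoints; (iii) the bags containing any fixed vertex form a subtree. All hold, so the decomposition is valid with width 3 − 1 = 2.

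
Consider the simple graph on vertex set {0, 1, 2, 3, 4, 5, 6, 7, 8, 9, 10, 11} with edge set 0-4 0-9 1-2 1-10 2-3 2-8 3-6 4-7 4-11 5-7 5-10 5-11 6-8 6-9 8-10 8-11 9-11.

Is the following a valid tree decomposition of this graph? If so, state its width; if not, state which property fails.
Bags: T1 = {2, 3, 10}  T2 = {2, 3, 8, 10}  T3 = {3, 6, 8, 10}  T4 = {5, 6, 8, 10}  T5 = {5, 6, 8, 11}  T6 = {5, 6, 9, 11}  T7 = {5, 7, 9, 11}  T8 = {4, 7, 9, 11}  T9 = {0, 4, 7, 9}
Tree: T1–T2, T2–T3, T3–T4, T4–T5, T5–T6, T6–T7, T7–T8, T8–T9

No — vertex 1 appears in no bag.

A tree decomposition must satisfy three properties: every vertex lies in some bag; for every edge, both endpoints lie together in some bag; and for every vertex, the bags containing it form a connected subtree. Here vertex 1 appears in no bag, so the decomposition is invalid.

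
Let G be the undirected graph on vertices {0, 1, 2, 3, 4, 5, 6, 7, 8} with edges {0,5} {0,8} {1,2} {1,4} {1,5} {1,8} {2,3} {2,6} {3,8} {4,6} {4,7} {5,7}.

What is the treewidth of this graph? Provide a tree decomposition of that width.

Treewidth 3.
Bags: B1 = {4, 5, 6, 7}  B2 = {1, 4, 5, 6}  B3 = {1, 2, 5, 6}  B4 = {0, 1, 2, 5}  B5 = {0, 1, 2, 8}  B6 = {0, 2, 3, 8}
Tree: B1–B2, B2–B3, B3–B4, B4–B5, B5–B6

The largest bag has 4 vertices, giving width 3; this decomposition certifies tw(G) ≤ 3. For the lower bound: the 4 vertex sets {4,6,7}, {5}, {1}, {0,2,3,8} are disjoint, each induces a connected subgraph, and every pair is joined by at least one edge of G. Contracting each set to a single vertex therefore yields K_{4} as a minor, and since treewidth is minor-monotone, tw(G) ≥ tw(K_{4}) = 3. Combining the bounds, tw(G) = 3.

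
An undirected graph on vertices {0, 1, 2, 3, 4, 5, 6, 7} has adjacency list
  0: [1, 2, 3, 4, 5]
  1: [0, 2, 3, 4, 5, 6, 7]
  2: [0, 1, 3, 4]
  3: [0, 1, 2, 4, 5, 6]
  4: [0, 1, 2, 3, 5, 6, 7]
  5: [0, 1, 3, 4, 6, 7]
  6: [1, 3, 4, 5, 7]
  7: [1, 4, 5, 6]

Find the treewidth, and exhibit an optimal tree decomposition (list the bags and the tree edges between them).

The largest bag has 5 vertices, giving width 4; this decomposition certifies tw(G) ≤ 4. Conversely, {0, 1, 2, 3, 4} is a clique of size 5, and the vertices of any clique must share a bag in every tree decomposition; so some bag has ≥ 5 vertices and tw(G) ≥ 4. Combining the bounds, tw(G) = 4.

Treewidth 4.
Bags: B1 = {0, 1, 3, 4, 5}  B2 = {1, 3, 4, 5, 6}  B3 = {1, 4, 5, 6, 7}  B4 = {0, 1, 2, 3, 4}
Tree: B1–B2, B2–B3, B1–B4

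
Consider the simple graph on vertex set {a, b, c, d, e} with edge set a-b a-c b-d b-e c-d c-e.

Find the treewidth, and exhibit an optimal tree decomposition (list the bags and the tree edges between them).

Treewidth 2.
Bags: B1 = {b, c, e}  B2 = {a, b, c}  B3 = {b, c, d}
Tree: B1–B2, B2–B3

Each bag holds 3 vertices, so the decomposition has width 2, which upper-bounds the treewidth. For the lower bound, G contains the cycle e–c–a–b–e, so G is not a forest; only forests have treewidth ≤ 1, hence tw(G) ≥ 2. Hence tw(G) = 2 exactly.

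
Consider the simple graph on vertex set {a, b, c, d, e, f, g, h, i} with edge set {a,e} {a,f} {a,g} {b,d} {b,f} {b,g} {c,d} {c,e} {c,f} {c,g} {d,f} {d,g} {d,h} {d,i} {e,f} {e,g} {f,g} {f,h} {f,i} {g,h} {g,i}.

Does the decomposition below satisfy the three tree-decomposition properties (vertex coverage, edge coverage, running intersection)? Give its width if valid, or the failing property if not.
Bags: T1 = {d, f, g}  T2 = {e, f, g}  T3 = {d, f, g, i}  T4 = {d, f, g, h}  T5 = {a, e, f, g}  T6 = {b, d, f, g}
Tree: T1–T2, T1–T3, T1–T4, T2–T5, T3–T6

A tree decomposition must satisfy three properties: every vertex lies in some bag; for every edge, both endpoints lie together in some bag; and for every vertex, the bags containing it form a connected subtree. Here vertex c appears in no bag, so the decomposition is invalid.

No — vertex c appears in no bag.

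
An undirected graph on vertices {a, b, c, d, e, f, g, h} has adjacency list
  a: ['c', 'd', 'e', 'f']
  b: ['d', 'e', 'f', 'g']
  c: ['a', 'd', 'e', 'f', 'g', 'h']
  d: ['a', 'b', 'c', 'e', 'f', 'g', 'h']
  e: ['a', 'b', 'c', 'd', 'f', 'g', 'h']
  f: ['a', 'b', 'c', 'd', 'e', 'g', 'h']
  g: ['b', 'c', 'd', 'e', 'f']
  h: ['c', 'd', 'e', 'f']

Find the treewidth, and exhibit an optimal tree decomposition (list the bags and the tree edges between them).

Treewidth 4.
Bags: B1 = {a, c, d, e, f}  B2 = {c, d, e, f, h}  B3 = {c, d, e, f, g}  B4 = {b, d, e, f, g}
Tree: B1–B2, B2–B3, B3–B4

Each bag holds 5 vertices, so the decomposition has width 4, which upper-bounds the treewidth. For the lower bound, the 5 vertices {c, d, e, f, g} are pairwise adjacent, and any tree decomposition puts a clique entirely inside one bag — forcing width ≥ 4. Hence tw(G) = 4 exactly.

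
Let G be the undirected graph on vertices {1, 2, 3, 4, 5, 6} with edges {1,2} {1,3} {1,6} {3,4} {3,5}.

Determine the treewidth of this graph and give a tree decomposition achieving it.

The largest bag has 2 vertices, giving width 1; this decomposition certifies tw(G) ≤ 1. G has an edge, so its treewidth is at least 1. Hence tw(G) = 1 exactly.

Treewidth 1.
One such decomposition:
Bags: B1 = {3, 4}  B2 = {3, 5}  B3 = {1, 3}  B4 = {1, 6}  B5 = {1, 2}
Tree: B1–B2, B1–B3, B3–B4, B3–B5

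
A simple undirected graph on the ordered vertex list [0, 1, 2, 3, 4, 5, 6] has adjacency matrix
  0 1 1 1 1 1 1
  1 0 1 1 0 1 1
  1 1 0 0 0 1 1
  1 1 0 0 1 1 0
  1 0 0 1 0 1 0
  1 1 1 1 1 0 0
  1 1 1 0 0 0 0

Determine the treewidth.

A width-3 tree decomposition is:
Bags: B1 = {0, 1, 3, 5}  B2 = {0, 3, 4, 5}  B3 = {0, 1, 2, 5}  B4 = {0, 1, 2, 6}
Tree: B1–B2, B1–B3, B3–B4
Each bag holds 4 vertices, so the decomposition has width 3, which upper-bounds the treewidth. Conversely, {0, 1, 2, 5} is a clique of size 4, and the vertices of any clique must share a bag in every tree decomposition; so some bag has ≥ 4 vertices and tw(G) ≥ 3. The upper and lower bounds meet at 3, so that is the treewidth.

3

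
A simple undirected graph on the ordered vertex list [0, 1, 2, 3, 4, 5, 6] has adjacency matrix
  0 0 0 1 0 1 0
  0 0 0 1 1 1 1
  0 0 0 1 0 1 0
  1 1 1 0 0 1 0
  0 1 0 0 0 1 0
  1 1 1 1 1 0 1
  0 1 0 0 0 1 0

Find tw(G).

A width-2 tree decomposition is:
Bags: B1 = {1, 5, 6}  B2 = {1, 3, 5}  B3 = {1, 4, 5}  B4 = {0, 3, 5}  B5 = {2, 3, 5}
Tree: B1–B2, B1–B3, B2–B4, B4–B5
Each bag holds 3 vertices, so the decomposition has width 2, which upper-bounds the treewidth. Conversely, {0, 3, 5} is a clique of size 3, and the vertices of any clique must share a bag in every tree decomposition; so some bag has ≥ 3 vertices and tw(G) ≥ 2. Therefore the treewidth is 2.

2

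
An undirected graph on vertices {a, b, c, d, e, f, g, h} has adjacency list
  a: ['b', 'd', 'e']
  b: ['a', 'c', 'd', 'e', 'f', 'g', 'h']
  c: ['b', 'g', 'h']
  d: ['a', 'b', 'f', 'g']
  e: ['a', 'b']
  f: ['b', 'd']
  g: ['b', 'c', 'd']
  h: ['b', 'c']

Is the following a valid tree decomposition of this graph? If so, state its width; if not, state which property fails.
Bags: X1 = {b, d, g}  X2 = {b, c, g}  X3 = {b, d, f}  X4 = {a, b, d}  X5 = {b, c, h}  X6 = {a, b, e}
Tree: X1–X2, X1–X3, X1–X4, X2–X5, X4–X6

Vertex coverage: the bags together contain {a, b, c, d, e, f, g, h}, the full vertex set. Edge coverage: each edge of G has both endpoints in at least one bag. Running intersection: for every vertex, the bags containing it form a connected subtree. All three properties hold, so this is a valid tree decomposition of width max|bag| − 1 = 2, and hence tw(G) ≤ 2.

Yes; width 2.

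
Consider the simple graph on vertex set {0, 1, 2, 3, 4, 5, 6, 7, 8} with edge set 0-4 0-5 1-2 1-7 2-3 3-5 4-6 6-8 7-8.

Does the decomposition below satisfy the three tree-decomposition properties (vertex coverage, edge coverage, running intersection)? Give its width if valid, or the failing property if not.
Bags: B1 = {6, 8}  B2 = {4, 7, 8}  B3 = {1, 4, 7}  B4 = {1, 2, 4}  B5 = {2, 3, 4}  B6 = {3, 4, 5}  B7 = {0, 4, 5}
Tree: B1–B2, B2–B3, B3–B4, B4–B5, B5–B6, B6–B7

A tree decomposition must satisfy three properties: every vertex lies in some bag; for every edge, both endpoints lie together in some bag; and for every vertex, the bags containing it form a connected subtree. Here edge (4,6) lies in no bag, so the decomposition is invalid.

No — edge (4,6) lies in no bag.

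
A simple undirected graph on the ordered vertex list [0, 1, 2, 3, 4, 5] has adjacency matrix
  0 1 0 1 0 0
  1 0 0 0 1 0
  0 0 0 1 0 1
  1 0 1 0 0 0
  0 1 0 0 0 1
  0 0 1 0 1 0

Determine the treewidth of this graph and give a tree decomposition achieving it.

Treewidth 2.
One optimal decomposition is:
Bags: B1 = {0, 1, 3}  B2 = {1, 3, 4}  B3 = {3, 4, 5}  B4 = {2, 3, 5}
Tree: B1–B2, B2–B3, B3–B4

Each bag holds 3 vertices, so the decomposition has width 2, which upper-bounds the treewidth. Since 3–0–1–4–5–2–3 is a cycle in G, G is not acyclic. Forests are exactly the graphs of treewidth ≤ 1, so tw(G) ≥ 2. Hence tw(G) = 2 exactly.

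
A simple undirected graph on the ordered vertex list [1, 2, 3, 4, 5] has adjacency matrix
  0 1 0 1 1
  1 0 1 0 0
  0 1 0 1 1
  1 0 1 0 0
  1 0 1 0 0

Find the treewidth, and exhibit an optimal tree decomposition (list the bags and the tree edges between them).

Every bag has size at most 3, so the width is 3 − 1 = 2 and tw(G) ≤ 2. For the lower bound, G contains the cycle 1–2–3–5–1, so G is not a forest; only forests have treewidth ≤ 1, hence tw(G) ≥ 2. The upper and lower bounds meet at 2, so that is the treewidth.

Treewidth 2.
One optimal decomposition is:
Bags: B1 = {1, 2, 3}  B2 = {1, 3, 5}  B3 = {1, 3, 4}
Tree: B1–B2, B2–B3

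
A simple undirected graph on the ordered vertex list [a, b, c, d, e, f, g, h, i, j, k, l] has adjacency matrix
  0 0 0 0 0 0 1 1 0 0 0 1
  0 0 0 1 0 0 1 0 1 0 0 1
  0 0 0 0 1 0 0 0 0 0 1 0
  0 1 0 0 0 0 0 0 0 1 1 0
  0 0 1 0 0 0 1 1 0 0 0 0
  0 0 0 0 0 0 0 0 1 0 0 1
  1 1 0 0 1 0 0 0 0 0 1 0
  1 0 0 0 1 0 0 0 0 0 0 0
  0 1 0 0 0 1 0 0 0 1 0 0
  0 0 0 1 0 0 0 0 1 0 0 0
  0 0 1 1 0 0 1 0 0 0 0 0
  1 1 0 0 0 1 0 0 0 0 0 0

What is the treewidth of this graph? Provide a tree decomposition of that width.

The largest bag has 4 vertices, giving width 3; this decomposition certifies tw(G) ≤ 3. For the lower bound: the 4 vertex sets {f,i,j}, {d}, {b}, {a,g,k,l} are disjoint, each induces a connected subgraph, and every pair is joined by at least one edge of G. Contracting each set to a single vertex therefore yields K_{4} as a minor, and since treewidth is minor-monotone, tw(G) ≥ tw(K_{4}) = 3. Hence tw(G) = 3 exactly.

Treewidth 3.
Bags: B1 = {d, f, i, j}  B2 = {b, d, f, i}  B3 = {b, d, f, l}  B4 = {b, d, k, l}  B5 = {b, g, k, l}  B6 = {a, g, k, l}  B7 = {a, c, g, k}  B8 = {a, c, e, g}  B9 = {a, c, e, h}
Tree: B1–B2, B2–B3, B3–B4, B4–B5, B5–B6, B6–B7, B7–B8, B8–B9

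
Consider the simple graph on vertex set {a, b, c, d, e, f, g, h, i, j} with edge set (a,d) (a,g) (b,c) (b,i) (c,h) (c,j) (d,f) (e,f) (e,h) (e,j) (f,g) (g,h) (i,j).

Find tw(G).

2

A width-2 tree decomposition is:
Bags: B1 = {b, c, i}  B2 = {c, i, j}  B3 = {c, h, j}  B4 = {e, h, j}  B5 = {e, g, h}  B6 = {e, f, g}  B7 = {a, f, g}  B8 = {a, d, f}
Tree: B1–B2, B2–B3, B3–B4, B4–B5, B5–B6, B6–B7, B7–B8
Every bag has size at most 3, so the width is 3 − 1 = 2 and tw(G) ≤ 2. For the lower bound, G contains the cycle b–i–j–c–b, so G is not a forest; only forests have treewidth ≤ 1, hence tw(G) ≥ 2. The upper and lower bounds meet at 2, so that is the treewidth.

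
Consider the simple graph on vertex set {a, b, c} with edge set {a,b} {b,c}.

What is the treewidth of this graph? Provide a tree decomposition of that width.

The largest bag has 2 vertices, giving width 1; this decomposition certifies tw(G) ≤ 1. G has an edge, so its treewidth is at least 1. Combining the bounds, tw(G) = 1.

Treewidth 1.
One such decomposition:
Bags: B1 = {b, c}  B2 = {a, b}
Tree: B1–B2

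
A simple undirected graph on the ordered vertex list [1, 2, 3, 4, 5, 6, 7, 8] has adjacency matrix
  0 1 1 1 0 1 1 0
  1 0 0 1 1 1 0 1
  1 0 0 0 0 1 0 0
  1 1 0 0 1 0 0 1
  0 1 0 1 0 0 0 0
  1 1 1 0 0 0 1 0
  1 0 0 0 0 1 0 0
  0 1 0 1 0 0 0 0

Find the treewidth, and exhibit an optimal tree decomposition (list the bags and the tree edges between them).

Every bag has size at most 3, so the width is 3 − 1 = 2 and tw(G) ≤ 2. On the other hand G contains the 3-clique {2, 4, 8}. A clique must lie in a single bag of any decomposition, so no decomposition can have width below 2. Therefore the treewidth is 2.

Treewidth 2.
One such decomposition:
Bags: B1 = {1, 2, 4}  B2 = {1, 2, 6}  B3 = {2, 4, 5}  B4 = {1, 6, 7}  B5 = {2, 4, 8}  B6 = {1, 3, 6}
Tree: B1–B2, B1–B3, B2–B4, B3–B5, B4–B6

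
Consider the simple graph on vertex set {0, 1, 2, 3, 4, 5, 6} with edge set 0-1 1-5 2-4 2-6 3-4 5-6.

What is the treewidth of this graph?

A width-1 tree decomposition is:
Bags: B1 = {3, 4}  B2 = {2, 4}  B3 = {2, 6}  B4 = {5, 6}  B5 = {1, 5}  B6 = {0, 1}
Tree: B1–B2, B2–B3, B3–B4, B4–B5, B5–B6
Every bag has size at most 2, so the width is 2 − 1 = 1 and tw(G) ≤ 1. Any graph with an edge has treewidth ≥ 1, and G has the edge 3–4. Combining the bounds, tw(G) = 1.

1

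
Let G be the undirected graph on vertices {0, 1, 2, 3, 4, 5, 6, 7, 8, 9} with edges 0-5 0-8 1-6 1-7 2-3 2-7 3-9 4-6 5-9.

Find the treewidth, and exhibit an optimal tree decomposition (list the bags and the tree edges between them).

Treewidth 1.
One optimal decomposition is:
Bags: B1 = {4, 6}  B2 = {1, 6}  B3 = {1, 7}  B4 = {2, 7}  B5 = {2, 3}  B6 = {3, 9}  B7 = {5, 9}  B8 = {0, 5}  B9 = {0, 8}
Tree: B1–B2, B2–B3, B3–B4, B4–B5, B5–B6, B6–B7, B7–B8, B8–B9

Each bag holds 2 vertices, so the decomposition has width 1, which upper-bounds the treewidth. G has an edge, so its treewidth is at least 1. Hence tw(G) = 1 exactly.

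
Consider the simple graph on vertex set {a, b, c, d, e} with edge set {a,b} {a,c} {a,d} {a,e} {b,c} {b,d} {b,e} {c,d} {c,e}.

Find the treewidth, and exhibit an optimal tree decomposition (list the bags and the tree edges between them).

Treewidth 3.
Bags: B1 = {a, b, c, e}  B2 = {a, b, c, d}
Tree: B1–B2

Each bag holds 4 vertices, so the decomposition has width 3, which upper-bounds the treewidth. Conversely, {a, b, c, d} is a clique of size 4, and the vertices of any clique must share a bag in every tree decomposition; so some bag has ≥ 4 vertices and tw(G) ≥ 3. The upper and lower bounds meet at 3, so that is the treewidth.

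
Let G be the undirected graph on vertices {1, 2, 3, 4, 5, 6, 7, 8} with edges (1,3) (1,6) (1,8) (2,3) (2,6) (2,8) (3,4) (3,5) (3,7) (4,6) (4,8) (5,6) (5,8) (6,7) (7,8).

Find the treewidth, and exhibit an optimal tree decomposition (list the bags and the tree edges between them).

The largest bag has 4 vertices, giving width 3; this decomposition certifies tw(G) ≤ 3. For the lower bound: the 4 vertex sets {5,8}, {6,7}, {3}, {2} are disjoint, each induces a connected subgraph, and every pair is joined by at least one edge of G. Contracting each set to a single vertex therefore yields K_{4} as a minor, and since treewidth is minor-monotone, tw(G) ≥ tw(K_{4}) = 3. Combining the bounds, tw(G) = 3.

Treewidth 3.
One such decomposition:
Bags: B1 = {3, 5, 6, 8}  B2 = {3, 6, 7, 8}  B3 = {2, 3, 6, 8}  B4 = {3, 4, 6, 8}  B5 = {1, 3, 6, 8}
Tree: B1–B2, B2–B3, B3–B4, B4–B5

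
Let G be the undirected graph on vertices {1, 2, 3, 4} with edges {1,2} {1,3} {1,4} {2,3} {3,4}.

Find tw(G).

A width-2 tree decomposition is:
Bags: B1 = {1, 3, 4}  B2 = {1, 2, 3}
Tree: B1–B2
The largest bag has 3 vertices, giving width 2; this decomposition certifies tw(G) ≤ 2. For the lower bound, the 3 vertices {1, 2, 3} are pairwise adjacent, and any tree decomposition puts a clique entirely inside one bag — forcing width ≥ 2. The upper and lower bounds meet at 2, so that is the treewidth.

2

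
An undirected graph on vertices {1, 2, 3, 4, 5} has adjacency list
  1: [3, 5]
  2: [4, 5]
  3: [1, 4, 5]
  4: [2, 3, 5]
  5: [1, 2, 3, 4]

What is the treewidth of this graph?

A width-2 tree decomposition is:
Bags: B1 = {3, 4, 5}  B2 = {2, 4, 5}  B3 = {1, 3, 5}
Tree: B1–B2, B1–B3
Every bag has size at most 3, so the width is 3 − 1 = 2 and tw(G) ≤ 2. On the other hand G contains the 3-clique {2, 4, 5}. A clique must lie in a single bag of any decomposition, so no decomposition can have width below 2. The upper and lower bounds meet at 2, so that is the treewidth.

2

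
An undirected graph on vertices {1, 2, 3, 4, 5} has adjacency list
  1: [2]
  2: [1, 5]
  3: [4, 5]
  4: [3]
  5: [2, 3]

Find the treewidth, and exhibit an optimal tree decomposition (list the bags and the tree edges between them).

Every bag has size at most 2, so the width is 2 − 1 = 1 and tw(G) ≤ 1. G has an edge, so its treewidth is at least 1. Hence tw(G) = 1 exactly.

Treewidth 1.
Bags: B1 = {3, 4}  B2 = {3, 5}  B3 = {2, 5}  B4 = {1, 2}
Tree: B1–B2, B2–B3, B3–B4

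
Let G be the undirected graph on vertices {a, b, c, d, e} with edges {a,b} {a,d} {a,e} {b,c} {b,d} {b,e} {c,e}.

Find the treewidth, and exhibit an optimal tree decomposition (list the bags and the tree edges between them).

Treewidth 2.
Bags: B1 = {b, c, e}  B2 = {a, b, e}  B3 = {a, b, d}
Tree: B1–B2, B2–B3

Each bag holds 3 vertices, so the decomposition has width 2, which upper-bounds the treewidth. Conversely, {a, b, d} is a clique of size 3, and the vertices of any clique must share a bag in every tree decomposition; so some bag has ≥ 3 vertices and tw(G) ≥ 2. The upper and lower bounds meet at 2, so that is the treewidth.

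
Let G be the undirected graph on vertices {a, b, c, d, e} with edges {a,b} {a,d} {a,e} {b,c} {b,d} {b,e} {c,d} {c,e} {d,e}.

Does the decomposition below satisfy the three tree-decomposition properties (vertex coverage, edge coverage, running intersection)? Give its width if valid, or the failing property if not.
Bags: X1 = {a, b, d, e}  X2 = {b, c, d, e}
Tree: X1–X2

Vertex coverage: the bags together contain {a, b, c, d, e}, the full vertex set. Edge coverage: each edge of G has both endpoints in at least one bag. Running intersection: for every vertex, the bags containing it form a connected subtree. All three properties hold, so this is a valid tree decomposition of width max|bag| − 1 = 3, and hence tw(G) ≤ 3.

Yes; width 3.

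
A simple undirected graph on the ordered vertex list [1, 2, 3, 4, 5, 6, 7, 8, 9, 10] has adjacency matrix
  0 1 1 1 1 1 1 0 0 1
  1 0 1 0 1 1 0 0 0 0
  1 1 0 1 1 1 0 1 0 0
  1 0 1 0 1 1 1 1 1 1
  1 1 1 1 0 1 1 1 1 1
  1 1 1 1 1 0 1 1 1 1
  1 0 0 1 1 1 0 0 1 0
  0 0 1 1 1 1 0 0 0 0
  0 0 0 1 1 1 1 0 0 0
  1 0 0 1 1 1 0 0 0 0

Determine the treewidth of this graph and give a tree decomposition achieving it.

The largest bag has 5 vertices, giving width 4; this decomposition certifies tw(G) ≤ 4. Conversely, {1, 2, 3, 5, 6} is a clique of size 5, and the vertices of any clique must share a bag in every tree decomposition; so some bag has ≥ 5 vertices and tw(G) ≥ 4. Hence tw(G) = 4 exactly.

Treewidth 4.
One such decomposition:
Bags: B1 = {1, 4, 5, 6, 7}  B2 = {1, 4, 5, 6, 10}  B3 = {1, 3, 4, 5, 6}  B4 = {3, 4, 5, 6, 8}  B5 = {4, 5, 6, 7, 9}  B6 = {1, 2, 3, 5, 6}
Tree: B1–B2, B1–B3, B3–B4, B1–B5, B3–B6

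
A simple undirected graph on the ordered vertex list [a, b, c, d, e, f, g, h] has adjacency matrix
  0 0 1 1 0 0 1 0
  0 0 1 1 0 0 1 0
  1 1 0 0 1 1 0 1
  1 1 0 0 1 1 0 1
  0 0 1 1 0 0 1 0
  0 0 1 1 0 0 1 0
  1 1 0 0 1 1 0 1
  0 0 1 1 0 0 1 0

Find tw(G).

A width-3 tree decomposition is:
Bags: B1 = {c, d, e, g}  B2 = {b, c, d, g}  B3 = {a, c, d, g}  B4 = {c, d, f, g}  B5 = {c, d, g, h}
Tree: B1–B2, B2–B3, B3–B4, B4–B5
Each bag holds 4 vertices, so the decomposition has width 3, which upper-bounds the treewidth. For the lower bound: the 4 vertex sets {c,e}, {b,g}, {d}, {a} are disjoint, each induces a connected subgraph, and every pair is joined by at least one edge of G. Contracting each set to a single vertex therefore yields K_{4} as a minor, and since treewidth is minor-monotone, tw(G) ≥ tw(K_{4}) = 3. Hence tw(G) = 3 exactly.

3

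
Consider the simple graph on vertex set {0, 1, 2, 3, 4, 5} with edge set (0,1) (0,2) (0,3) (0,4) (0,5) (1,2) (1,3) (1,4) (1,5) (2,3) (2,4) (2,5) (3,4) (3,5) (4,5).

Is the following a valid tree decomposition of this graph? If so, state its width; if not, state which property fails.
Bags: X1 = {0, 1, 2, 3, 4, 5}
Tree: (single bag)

Vertex coverage: the bags together contain {0, 1, 2, 3, 4, 5}, the full vertex set. Edge coverage: each edge of G has both endpoints in at least one bag. Running intersection: for every vertex, the bags containing it form a connected subtree. All three properties hold, so this is a valid tree decomposition of width max|bag| − 1 = 5, and hence tw(G) ≤ 5.

Yes; width 5.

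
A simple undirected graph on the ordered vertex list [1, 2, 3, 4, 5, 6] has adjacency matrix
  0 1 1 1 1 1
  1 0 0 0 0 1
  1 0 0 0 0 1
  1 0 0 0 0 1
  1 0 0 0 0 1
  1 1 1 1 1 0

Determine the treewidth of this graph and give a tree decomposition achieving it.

Treewidth 2.
One such decomposition:
Bags: B1 = {1, 4, 6}  B2 = {1, 2, 6}  B3 = {1, 3, 6}  B4 = {1, 5, 6}
Tree: B1–B2, B1–B3, B2–B4

Each bag holds 3 vertices, so the decomposition has width 2, which upper-bounds the treewidth. On the other hand G contains the 3-clique {1, 2, 6}. A clique must lie in a single bag of any decomposition, so no decomposition can have width below 2. The upper and lower bounds meet at 2, so that is the treewidth.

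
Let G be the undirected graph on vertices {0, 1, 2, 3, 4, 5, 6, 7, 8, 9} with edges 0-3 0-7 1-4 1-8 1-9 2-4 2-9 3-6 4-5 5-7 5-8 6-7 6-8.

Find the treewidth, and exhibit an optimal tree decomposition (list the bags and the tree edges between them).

The largest bag has 3 vertices, giving width 2; this decomposition certifies tw(G) ≤ 2. For the lower bound, G contains the cycle 9–2–4–1–9, so G is not a forest; only forests have treewidth ≤ 1, hence tw(G) ≥ 2. The upper and lower bounds meet at 2, so that is the treewidth.

Treewidth 2.
One such decomposition:
Bags: B1 = {1, 2, 9}  B2 = {1, 2, 4}  B3 = {1, 4, 8}  B4 = {4, 5, 8}  B5 = {5, 6, 8}  B6 = {5, 6, 7}  B7 = {3, 6, 7}  B8 = {0, 3, 7}
Tree: B1–B2, B2–B3, B3–B4, B4–B5, B5–B6, B6–B7, B7–B8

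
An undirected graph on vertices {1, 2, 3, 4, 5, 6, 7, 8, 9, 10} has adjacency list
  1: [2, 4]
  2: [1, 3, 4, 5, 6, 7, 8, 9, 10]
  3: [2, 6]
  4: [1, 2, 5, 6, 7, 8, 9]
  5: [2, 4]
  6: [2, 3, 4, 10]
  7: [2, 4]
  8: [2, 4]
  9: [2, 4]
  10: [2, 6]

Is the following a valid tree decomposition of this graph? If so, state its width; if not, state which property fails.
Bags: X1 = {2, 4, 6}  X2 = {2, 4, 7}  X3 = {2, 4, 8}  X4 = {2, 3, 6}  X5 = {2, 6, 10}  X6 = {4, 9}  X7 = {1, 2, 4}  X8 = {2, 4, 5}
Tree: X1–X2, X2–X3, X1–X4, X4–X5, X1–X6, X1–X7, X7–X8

No — edge (2,9) lies in no bag.

A tree decomposition must satisfy three properties: every vertex lies in some bag; for every edge, both endpoints lie together in some bag; and for every vertex, the bags containing it form a connected subtree. Here edge (2,9) lies in no bag, so the decomposition is invalid.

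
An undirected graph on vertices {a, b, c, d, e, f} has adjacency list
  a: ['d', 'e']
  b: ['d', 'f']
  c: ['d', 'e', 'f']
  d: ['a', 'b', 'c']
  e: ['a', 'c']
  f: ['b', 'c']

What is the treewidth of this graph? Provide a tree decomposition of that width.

Every bag has size at most 3, so the width is 3 − 1 = 2 and tw(G) ≤ 2. For the lower bound, G contains the cycle e–a–d–c–e, so G is not a forest; only forests have treewidth ≤ 1, hence tw(G) ≥ 2. Combining the bounds, tw(G) = 2.

Treewidth 2.
Bags: B1 = {a, c, e}  B2 = {a, c, d}  B3 = {c, d, f}  B4 = {b, d, f}
Tree: B1–B2, B2–B3, B3–B4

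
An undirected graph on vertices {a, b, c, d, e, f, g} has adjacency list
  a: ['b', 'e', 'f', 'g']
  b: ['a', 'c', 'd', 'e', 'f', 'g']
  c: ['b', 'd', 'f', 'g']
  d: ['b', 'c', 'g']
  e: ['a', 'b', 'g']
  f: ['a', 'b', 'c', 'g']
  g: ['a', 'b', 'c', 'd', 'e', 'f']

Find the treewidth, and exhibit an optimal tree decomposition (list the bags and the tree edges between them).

Treewidth 3.
Bags: B1 = {b, c, f, g}  B2 = {a, b, f, g}  B3 = {a, b, e, g}  B4 = {b, c, d, g}
Tree: B1–B2, B2–B3, B1–B4

Each bag holds 4 vertices, so the decomposition has width 3, which upper-bounds the treewidth. Conversely, {b, c, d, g} is a clique of size 4, and the vertices of any clique must share a bag in every tree decomposition; so some bag has ≥ 4 vertices and tw(G) ≥ 3. Hence tw(G) = 3 exactly.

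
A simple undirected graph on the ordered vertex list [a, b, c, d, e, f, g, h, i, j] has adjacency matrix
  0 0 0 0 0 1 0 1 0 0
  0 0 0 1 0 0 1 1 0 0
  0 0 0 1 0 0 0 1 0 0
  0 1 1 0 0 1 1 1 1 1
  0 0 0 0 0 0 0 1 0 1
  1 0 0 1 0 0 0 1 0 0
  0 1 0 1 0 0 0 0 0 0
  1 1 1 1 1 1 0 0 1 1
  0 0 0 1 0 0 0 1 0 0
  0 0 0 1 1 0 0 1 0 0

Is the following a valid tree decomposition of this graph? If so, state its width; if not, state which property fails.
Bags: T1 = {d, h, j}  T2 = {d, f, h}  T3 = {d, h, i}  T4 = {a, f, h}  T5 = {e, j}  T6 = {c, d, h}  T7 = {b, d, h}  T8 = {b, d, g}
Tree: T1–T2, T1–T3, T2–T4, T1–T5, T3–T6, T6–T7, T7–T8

A tree decomposition must satisfy three properties: every vertex lies in some bag; for every edge, both endpoints lie together in some bag; and for every vertex, the bags containing it form a connected subtree. Here edge (h,e) lies in no bag, so the decomposition is invalid.

No — edge (h,e) lies in no bag.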